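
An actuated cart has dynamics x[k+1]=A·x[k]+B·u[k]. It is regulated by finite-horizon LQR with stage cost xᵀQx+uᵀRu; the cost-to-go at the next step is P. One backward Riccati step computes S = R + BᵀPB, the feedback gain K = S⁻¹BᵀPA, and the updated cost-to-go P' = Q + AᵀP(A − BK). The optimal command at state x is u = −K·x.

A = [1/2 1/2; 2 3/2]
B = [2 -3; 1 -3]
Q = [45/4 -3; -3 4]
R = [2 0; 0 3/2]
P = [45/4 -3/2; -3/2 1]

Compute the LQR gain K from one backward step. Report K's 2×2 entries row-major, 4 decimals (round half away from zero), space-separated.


-0.3599 -0.2246 -0.3792 -0.2971

BᵀP = [21.0000 -2.0000; -29.2500 1.5000]
S = R + BᵀPB = [2 0; 0 3/2] + [40.0000 -57.0000; -57.0000 83.2500] = [42.0000 -57.0000; -57.0000 84.7500]
BᵀPA = [6.5000 7.5000; -11.6250 -12.3750]
K = S⁻¹·BᵀPA = [-0.3599 -0.2246; -0.3792 -0.2971]
A−BK = [0.0821 0.0580; 1.2222 0.8333]
AᵀP(A−BK) = [1.7434 1.1938; 1.1938 0.8207]
P' = Q + AᵀP(A−BK) = [12.9934 -1.8062; -1.8062 4.8207]
tr(P') = 17.8140


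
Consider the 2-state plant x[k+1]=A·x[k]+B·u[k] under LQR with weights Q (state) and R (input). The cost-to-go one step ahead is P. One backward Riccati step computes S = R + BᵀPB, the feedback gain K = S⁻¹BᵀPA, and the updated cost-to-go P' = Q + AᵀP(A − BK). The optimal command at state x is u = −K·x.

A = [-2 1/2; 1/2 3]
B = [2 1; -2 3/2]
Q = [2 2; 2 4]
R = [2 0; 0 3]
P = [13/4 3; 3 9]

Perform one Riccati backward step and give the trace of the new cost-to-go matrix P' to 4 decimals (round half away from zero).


13.3975

BᵀP = [0.5000 -12.0000; 7.7500 16.5000]
S = R + BᵀPB = [2 0; 0 3] + [25.0000 -17.5000; -17.5000 32.5000] = [27.0000 -17.5000; -17.5000 35.5000]
BᵀPA = [-7.0000 -35.7500; -7.2500 53.3750]
K = S⁻¹·BᵀPA = [-0.5755 -0.5137; -0.4879 1.2503]
A−BK = [-0.3611 0.2771; 0.0809 0.0972]
AᵀP(A−BK) = [1.6840 -1.5313; -1.5313 5.7135]
P' = Q + AᵀP(A−BK) = [3.6840 0.4687; 0.4687 9.7135]
tr(P') = 13.3975


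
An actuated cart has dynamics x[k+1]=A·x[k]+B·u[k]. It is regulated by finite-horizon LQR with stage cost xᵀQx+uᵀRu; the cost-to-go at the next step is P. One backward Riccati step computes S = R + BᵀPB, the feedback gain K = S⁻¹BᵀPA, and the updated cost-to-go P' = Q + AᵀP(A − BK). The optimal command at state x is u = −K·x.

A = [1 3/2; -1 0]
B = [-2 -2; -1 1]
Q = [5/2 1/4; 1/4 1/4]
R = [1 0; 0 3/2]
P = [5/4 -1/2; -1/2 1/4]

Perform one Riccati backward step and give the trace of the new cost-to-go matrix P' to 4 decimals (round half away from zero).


BᵀP = [-2.0000 0.7500; -3.0000 1.2500]
S = R + BᵀPB = [1 0; 0 3/2] + [3.2500 4.7500; 4.7500 7.2500] = [4.2500 4.7500; 4.7500 8.7500]
BᵀPA = [-2.7500 -3.0000; -4.2500 -4.5000]
K = S⁻¹·BᵀPA = [-0.2650 -0.3333; -0.3419 -0.3333]
A−BK = [-0.2137 0.1667; -0.9231 0.0000]
AᵀP(A−BK) = [0.3184 0.2917; 0.2917 0.3125]
P' = Q + AᵀP(A−BK) = [2.8184 0.5417; 0.5417 0.5625]
tr(P') = 3.3809

3.3809


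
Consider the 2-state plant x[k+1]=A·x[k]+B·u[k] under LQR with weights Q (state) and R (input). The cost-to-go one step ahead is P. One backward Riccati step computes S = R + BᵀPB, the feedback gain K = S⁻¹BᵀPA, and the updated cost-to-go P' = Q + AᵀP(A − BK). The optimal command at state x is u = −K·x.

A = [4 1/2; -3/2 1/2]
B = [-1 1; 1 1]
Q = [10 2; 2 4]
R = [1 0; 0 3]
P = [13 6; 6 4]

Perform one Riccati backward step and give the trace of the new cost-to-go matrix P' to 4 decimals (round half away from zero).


BᵀP = [-7.0000 -2.0000; 19.0000 10.0000]
S = R + BᵀPB = [1 0; 0 3] + [5.0000 -9.0000; -9.0000 29.0000] = [6.0000 -9.0000; -9.0000 32.0000]
BᵀPA = [-25.0000 -4.5000; 61.0000 14.5000]
K = S⁻¹·BᵀPA = [-2.2613 -0.1216; 1.2703 0.4189]
A−BK = [0.4685 -0.0405; -0.5090 0.2027]
AᵀP(A−BK) = [10.9820 1.9054; 1.9054 0.6284]
P' = Q + AᵀP(A−BK) = [20.9820 3.9054; 3.9054 4.6284]
tr(P') = 25.6104

25.6104


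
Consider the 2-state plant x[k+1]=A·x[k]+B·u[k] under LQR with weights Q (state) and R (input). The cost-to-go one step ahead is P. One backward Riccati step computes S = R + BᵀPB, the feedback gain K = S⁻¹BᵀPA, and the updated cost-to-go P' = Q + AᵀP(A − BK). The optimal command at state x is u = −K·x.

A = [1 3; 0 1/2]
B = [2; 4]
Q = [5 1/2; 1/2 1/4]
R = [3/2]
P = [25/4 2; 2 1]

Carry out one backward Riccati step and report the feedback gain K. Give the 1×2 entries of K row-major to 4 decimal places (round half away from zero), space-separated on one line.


0.2752 0.8792

BᵀP = [20.5000 8.0000]
S = R + BᵀPB = [3/2] + [73.0000] = [74.5000]
BᵀPA = [20.5000 65.5000]
K = S⁻¹·BᵀPA = [0.2752 0.8792]
A−BK = [0.4497 1.2416; -1.1007 -3.0168]
AᵀP(A−BK) = [0.6091 1.7265; 1.7265 4.9128]
P' = Q + AᵀP(A−BK) = [5.6091 2.2265; 2.2265 5.1628]
tr(P') = 10.7718


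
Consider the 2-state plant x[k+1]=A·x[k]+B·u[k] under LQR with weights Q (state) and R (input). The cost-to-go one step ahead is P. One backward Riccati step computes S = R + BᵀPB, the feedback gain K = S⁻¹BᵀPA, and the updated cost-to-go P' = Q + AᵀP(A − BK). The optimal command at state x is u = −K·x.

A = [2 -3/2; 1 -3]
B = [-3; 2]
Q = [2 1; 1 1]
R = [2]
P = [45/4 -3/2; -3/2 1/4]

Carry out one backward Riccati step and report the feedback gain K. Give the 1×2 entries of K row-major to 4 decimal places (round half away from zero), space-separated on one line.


-0.5603 0.3282

BᵀP = [-36.7500 5.0000]
S = R + BᵀPB = [2] + [120.2500] = [122.2500]
BᵀPA = [-68.5000 40.1250]
K = S⁻¹·BᵀPA = [-0.5603 0.3282]
A−BK = [0.3190 -0.5153; 2.1207 -3.6564]
AᵀP(A−BK) = [0.8676 -0.7669; -0.7669 0.8926]
P' = Q + AᵀP(A−BK) = [2.8676 0.2331; 0.2331 1.8926]
tr(P') = 4.7602


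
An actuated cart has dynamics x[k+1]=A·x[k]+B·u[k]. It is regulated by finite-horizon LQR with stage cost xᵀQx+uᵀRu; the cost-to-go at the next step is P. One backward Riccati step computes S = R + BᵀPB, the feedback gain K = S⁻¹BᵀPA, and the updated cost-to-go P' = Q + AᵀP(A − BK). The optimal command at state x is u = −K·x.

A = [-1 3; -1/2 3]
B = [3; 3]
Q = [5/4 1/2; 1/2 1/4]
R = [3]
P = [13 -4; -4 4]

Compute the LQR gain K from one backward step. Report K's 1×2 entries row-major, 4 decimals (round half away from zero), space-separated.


-0.3214 0.9643

BᵀP = [27.0000 0.0000]
S = R + BᵀPB = [3] + [81.0000] = [84.0000]
BᵀPA = [-27.0000 81.0000]
K = S⁻¹·BᵀPA = [-0.3214 0.9643]
A−BK = [-0.0357 0.1071; 0.4643 0.1071]
AᵀP(A−BK) = [1.3214 -0.9643; -0.9643 2.8929]
P' = Q + AᵀP(A−BK) = [2.5714 -0.4643; -0.4643 3.1429]
tr(P') = 5.7143


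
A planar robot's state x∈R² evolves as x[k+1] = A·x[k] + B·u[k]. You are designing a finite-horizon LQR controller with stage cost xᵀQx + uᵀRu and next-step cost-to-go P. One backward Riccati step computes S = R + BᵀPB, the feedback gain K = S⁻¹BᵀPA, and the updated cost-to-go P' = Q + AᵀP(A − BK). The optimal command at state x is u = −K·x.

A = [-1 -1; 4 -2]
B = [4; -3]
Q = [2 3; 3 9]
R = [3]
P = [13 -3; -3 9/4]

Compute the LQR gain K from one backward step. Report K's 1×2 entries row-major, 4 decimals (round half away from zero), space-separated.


-0.4485 -0.0775

BᵀP = [61.0000 -18.7500]
S = R + BᵀPB = [3] + [300.2500] = [303.2500]
BᵀPA = [-136.0000 -23.5000]
K = S⁻¹·BᵀPA = [-0.4485 -0.0775]
A−BK = [0.7939 -0.6900; 2.6546 -2.2325]
AᵀP(A−BK) = [12.0074 -9.5392; -9.5392 8.1789]
P' = Q + AᵀP(A−BK) = [14.0074 -6.5392; -6.5392 17.1789]
tr(P') = 31.1863


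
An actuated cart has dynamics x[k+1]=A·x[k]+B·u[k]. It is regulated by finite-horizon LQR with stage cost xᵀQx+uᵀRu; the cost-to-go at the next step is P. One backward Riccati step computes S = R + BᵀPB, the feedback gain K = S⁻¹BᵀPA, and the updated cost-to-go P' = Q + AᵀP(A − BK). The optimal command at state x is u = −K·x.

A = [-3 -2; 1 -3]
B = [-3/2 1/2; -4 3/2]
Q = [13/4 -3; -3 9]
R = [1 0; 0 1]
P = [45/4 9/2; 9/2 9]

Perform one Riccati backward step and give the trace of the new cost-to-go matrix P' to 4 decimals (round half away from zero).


BᵀP = [-34.8750 -42.7500; 12.3750 15.7500]
S = R + BᵀPB = [1 0; 0 1] + [223.3125 -81.5625; -81.5625 29.8125] = [224.3125 -81.5625; -81.5625 30.8125]
BᵀPA = [61.8750 198.0000; -21.3750 -72.0000]
K = S⁻¹·BᵀPA = [0.6294 0.8811; 0.9723 -0.0043]
A−BK = [-2.5421 -0.6762; 2.0591 0.5310]
AᵀP(A−BK) = [65.0899 17.3880; 17.3880 5.2259]
P' = Q + AᵀP(A−BK) = [68.3399 14.3880; 14.3880 14.2259]
tr(P') = 82.5659

82.5659


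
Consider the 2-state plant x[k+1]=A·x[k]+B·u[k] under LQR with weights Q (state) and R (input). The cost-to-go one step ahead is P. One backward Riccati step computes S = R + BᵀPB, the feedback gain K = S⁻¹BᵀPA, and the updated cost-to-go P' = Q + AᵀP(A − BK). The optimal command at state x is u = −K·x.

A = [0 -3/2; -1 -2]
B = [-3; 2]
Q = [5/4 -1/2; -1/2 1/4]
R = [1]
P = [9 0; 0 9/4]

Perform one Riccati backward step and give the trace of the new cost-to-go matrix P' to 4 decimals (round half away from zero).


21.8736

BᵀP = [-27.0000 4.5000]
S = R + BᵀPB = [1] + [90.0000] = [91.0000]
BᵀPA = [-4.5000 31.5000]
K = S⁻¹·BᵀPA = [-0.0495 0.3462]
A−BK = [-0.1484 -0.4615; -0.9011 -2.6923]
AᵀP(A−BK) = [2.0275 6.0577; 6.0577 18.3462]
P' = Q + AᵀP(A−BK) = [3.2775 5.5577; 5.5577 18.5962]
tr(P') = 21.8736


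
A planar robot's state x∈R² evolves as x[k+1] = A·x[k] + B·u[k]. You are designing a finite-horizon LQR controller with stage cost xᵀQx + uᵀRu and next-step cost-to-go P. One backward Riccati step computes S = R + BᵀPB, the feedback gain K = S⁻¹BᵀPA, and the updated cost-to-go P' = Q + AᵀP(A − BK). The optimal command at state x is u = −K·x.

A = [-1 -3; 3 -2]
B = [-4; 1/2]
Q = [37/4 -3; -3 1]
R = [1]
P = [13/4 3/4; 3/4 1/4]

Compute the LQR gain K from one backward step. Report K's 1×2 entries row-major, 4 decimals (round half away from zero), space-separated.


BᵀP = [-12.6250 -2.8750]
S = R + BᵀPB = [1] + [49.0625] = [50.0625]
BᵀPA = [4.0000 43.6250]
K = S⁻¹·BᵀPA = [0.0799 0.8714]
A−BK = [-0.6804 0.4856; 2.9600 -2.4357]
AᵀP(A−BK) = [0.6804 -0.4856; -0.4856 1.2347]
P' = Q + AᵀP(A−BK) = [9.9304 -3.4856; -3.4856 2.2347]
tr(P') = 12.1651

0.0799 0.8714


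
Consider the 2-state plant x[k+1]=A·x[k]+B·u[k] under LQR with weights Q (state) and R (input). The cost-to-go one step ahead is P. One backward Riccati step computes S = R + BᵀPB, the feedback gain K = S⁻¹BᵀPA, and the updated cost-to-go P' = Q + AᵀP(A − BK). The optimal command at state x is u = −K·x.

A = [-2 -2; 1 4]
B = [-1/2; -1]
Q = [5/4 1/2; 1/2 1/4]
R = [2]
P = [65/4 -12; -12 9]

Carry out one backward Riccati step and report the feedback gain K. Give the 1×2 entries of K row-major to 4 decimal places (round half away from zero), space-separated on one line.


BᵀP = [3.8750 -3.0000]
S = R + BᵀPB = [2] + [1.0625] = [3.0625]
BᵀPA = [-10.7500 -19.7500]
K = S⁻¹·BᵀPA = [-3.5102 -6.4490]
A−BK = [-3.7551 -5.2245; -2.5102 -2.4490]
AᵀP(A−BK) = [84.2653 151.6735; 151.6735 273.6327]
P' = Q + AᵀP(A−BK) = [85.5153 152.1735; 152.1735 273.8827]
tr(P') = 359.3980

-3.5102 -6.4490


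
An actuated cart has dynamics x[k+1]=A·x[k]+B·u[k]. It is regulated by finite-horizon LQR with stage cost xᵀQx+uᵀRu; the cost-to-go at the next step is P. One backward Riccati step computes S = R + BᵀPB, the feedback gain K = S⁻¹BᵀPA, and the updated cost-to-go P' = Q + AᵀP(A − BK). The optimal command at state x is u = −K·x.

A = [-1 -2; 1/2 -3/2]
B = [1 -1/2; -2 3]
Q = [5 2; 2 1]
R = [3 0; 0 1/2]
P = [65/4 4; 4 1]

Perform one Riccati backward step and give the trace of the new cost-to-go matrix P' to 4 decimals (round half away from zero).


31.5400

BᵀP = [8.2500 2.0000; 3.8750 1.0000]
S = R + BᵀPB = [3 0; 0 1/2] + [4.2500 1.8750; 1.8750 1.0625] = [7.2500 1.8750; 1.8750 1.5625]
BᵀPA = [-7.2500 -19.5000; -3.3750 -9.2500]
K = S⁻¹·BᵀPA = [-0.6400 -1.6800; -1.3920 -3.9040]
A−BK = [-1.0560 -2.2720; 3.3960 6.8520]
AᵀP(A−BK) = [3.1620 8.3940; 8.3940 22.3780]
P' = Q + AᵀP(A−BK) = [8.1620 10.3940; 10.3940 23.3780]
tr(P') = 31.5400


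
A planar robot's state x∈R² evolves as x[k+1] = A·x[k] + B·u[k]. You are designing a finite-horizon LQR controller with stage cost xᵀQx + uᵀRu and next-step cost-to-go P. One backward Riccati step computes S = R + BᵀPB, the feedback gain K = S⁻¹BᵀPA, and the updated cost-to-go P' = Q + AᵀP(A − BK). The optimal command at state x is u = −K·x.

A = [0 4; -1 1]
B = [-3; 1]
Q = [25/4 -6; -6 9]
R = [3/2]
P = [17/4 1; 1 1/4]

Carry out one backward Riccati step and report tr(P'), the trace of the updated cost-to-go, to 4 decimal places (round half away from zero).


18.7316

BᵀP = [-11.7500 -2.7500]
S = R + BᵀPB = [3/2] + [32.5000] = [34.0000]
BᵀPA = [2.7500 -49.7500]
K = S⁻¹·BᵀPA = [0.0809 -1.4632]
A−BK = [0.2426 -0.3897; -1.0809 2.4632]
AᵀP(A−BK) = [0.0276 -0.2261; -0.2261 3.4540]
P' = Q + AᵀP(A−BK) = [6.2776 -6.2261; -6.2261 12.4540]
tr(P') = 18.7316


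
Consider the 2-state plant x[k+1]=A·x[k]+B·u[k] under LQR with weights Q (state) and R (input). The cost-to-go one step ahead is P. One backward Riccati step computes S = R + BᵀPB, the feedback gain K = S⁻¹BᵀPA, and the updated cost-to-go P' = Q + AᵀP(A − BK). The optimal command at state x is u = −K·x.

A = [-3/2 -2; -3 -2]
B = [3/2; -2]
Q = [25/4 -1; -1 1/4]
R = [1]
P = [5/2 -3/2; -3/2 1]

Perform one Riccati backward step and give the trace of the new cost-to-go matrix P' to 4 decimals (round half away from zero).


BᵀP = [6.7500 -4.2500]
S = R + BᵀPB = [1] + [18.6250] = [19.6250]
BᵀPA = [2.6250 -5.0000]
K = S⁻¹·BᵀPA = [0.1338 -0.2548]
A−BK = [-1.7006 -1.6178; -2.7325 -2.5096]
AᵀP(A−BK) = [0.7739 0.6688; 0.6688 0.7261]
P' = Q + AᵀP(A−BK) = [7.0239 -0.3312; -0.3312 0.9761]
tr(P') = 8.0000

8.0000


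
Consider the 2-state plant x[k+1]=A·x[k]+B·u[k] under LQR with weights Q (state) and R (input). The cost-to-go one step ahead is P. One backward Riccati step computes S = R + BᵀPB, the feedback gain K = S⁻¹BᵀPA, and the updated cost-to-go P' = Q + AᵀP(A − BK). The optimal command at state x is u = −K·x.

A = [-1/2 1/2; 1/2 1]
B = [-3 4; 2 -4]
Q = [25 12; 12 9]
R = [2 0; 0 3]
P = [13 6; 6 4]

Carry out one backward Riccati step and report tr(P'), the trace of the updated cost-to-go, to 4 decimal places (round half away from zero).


37.3372

BᵀP = [-27.0000 -10.0000; 28.0000 8.0000]
S = R + BᵀPB = [2 0; 0 3] + [61.0000 -68.0000; -68.0000 80.0000] = [63.0000 -68.0000; -68.0000 83.0000]
BᵀPA = [8.5000 -23.5000; -10.0000 22.0000]
K = S⁻¹·BᵀPA = [0.0421 -0.7512; -0.0860 -0.3504]
A−BK = [-0.0298 -0.3521; 0.0719 1.1008]
AᵀP(A−BK) = [0.0322 0.1314; 0.1314 3.3050]
P' = Q + AᵀP(A−BK) = [25.0322 12.1314; 12.1314 12.3050]
tr(P') = 37.3372


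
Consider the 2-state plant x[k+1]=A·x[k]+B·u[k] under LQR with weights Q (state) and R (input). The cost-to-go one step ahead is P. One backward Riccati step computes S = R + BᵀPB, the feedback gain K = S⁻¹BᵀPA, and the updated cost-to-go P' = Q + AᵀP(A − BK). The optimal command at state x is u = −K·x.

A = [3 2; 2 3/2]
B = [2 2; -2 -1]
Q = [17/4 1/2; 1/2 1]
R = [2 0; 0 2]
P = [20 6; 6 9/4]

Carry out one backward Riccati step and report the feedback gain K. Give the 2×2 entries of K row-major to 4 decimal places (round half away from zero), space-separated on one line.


0.3019 0.1866 1.7736 1.2212

BᵀP = [28.0000 7.5000; 34.0000 9.7500]
S = R + BᵀPB = [2 0; 0 2] + [41.0000 48.5000; 48.5000 58.2500] = [43.0000 48.5000; 48.5000 60.2500]
BᵀPA = [99.0000 67.2500; 121.5000 82.6250]
K = S⁻¹·BᵀPA = [0.3019 0.1866; 1.7736 1.2212]
A−BK = [-1.1509 -0.8155; 4.3774 3.0943]
AᵀP(A−BK) = [15.6226 10.9057; 10.9057 7.6153]
P' = Q + AᵀP(A−BK) = [19.8726 11.4057; 11.4057 8.6153]
tr(P') = 28.4879


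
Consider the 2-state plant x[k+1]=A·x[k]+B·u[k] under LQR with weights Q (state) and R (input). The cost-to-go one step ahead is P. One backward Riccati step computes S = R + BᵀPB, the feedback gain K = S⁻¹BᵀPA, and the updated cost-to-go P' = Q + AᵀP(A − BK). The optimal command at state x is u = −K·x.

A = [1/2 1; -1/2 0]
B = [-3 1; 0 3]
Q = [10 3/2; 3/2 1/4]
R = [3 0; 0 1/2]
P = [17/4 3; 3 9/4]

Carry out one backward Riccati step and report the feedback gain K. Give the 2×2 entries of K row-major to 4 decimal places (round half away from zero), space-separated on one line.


BᵀP = [-12.7500 -9.0000; 13.2500 9.7500]
S = R + BᵀPB = [3 0; 0 1/2] + [38.2500 -39.7500; -39.7500 42.5000] = [41.2500 -39.7500; -39.7500 43.0000]
BᵀPA = [-1.8750 -12.7500; 1.7500 13.2500]
K = S⁻¹·BᵀPA = [-0.0571 -0.1113; -0.0121 0.2052]
A−BK = [0.3408 0.4608; -0.4637 -0.6157]
AᵀP(A−BK) = [0.0391 0.0571; 0.0571 0.1113]
P' = Q + AᵀP(A−BK) = [10.0391 1.5571; 1.5571 0.3613]
tr(P') = 10.4004

-0.0571 -0.1113 -0.0121 0.2052


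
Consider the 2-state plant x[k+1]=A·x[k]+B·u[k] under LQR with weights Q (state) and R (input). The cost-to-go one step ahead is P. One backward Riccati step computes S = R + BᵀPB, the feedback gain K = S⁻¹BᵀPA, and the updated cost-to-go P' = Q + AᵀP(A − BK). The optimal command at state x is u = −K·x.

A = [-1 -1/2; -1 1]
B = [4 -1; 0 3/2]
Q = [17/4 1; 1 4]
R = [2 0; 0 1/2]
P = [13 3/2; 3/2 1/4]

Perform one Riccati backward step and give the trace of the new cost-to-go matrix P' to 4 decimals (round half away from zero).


8.5446

BᵀP = [52.0000 6.0000; -10.7500 -1.1250]
S = R + BᵀPB = [2 0; 0 1/2] + [208.0000 -43.0000; -43.0000 9.0625] = [210.0000 -43.0000; -43.0000 9.5625]
BᵀPA = [-58.0000 -20.0000; 11.8750 4.2500]
K = S⁻¹·BᵀPA = [-0.2765 -0.0534; -0.0016 0.2042]
A−BK = [0.1045 -0.0821; -0.9976 0.6936]
AᵀP(A−BK) = [0.2310 -0.0236; -0.0236 0.0636]
P' = Q + AᵀP(A−BK) = [4.4810 0.9764; 0.9764 4.0636]
tr(P') = 8.5446


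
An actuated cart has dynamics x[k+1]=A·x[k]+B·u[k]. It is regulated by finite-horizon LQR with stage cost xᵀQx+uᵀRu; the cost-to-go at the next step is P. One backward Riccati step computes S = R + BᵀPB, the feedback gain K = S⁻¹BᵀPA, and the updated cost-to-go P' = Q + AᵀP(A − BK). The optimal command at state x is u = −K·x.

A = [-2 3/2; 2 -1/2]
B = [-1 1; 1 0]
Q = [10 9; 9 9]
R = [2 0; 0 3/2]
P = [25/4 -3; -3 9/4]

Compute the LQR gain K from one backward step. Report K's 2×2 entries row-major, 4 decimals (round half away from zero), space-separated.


1.2674 -0.6448 -0.8744 0.6337

BᵀP = [-9.2500 5.2500; 6.2500 -3.0000]
S = R + BᵀPB = [2 0; 0 3/2] + [14.5000 -9.2500; -9.2500 6.2500] = [16.5000 -9.2500; -9.2500 7.7500]
BᵀPA = [29.0000 -16.5000; -18.5000 10.8750]
K = S⁻¹·BᵀPA = [1.2674 -0.6448; -0.8744 0.6337]
A−BK = [0.1418 0.2216; 0.7326 0.1448]
AᵀP(A−BK) = [5.0694 -2.5790; -2.5790 1.5953]
P' = Q + AᵀP(A−BK) = [15.0694 6.4210; 6.4210 10.5953]
tr(P') = 25.6647


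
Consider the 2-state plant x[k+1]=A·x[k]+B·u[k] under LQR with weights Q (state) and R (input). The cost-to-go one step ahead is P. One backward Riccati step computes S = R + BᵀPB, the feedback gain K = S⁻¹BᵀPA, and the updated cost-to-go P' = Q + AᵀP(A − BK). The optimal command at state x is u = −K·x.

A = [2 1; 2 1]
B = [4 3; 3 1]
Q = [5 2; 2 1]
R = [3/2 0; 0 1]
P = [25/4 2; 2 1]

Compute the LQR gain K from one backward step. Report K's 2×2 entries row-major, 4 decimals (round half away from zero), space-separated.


BᵀP = [31.0000 11.0000; 20.7500 7.0000]
S = R + BᵀPB = [3/2 0; 0 1] + [157.0000 104.0000; 104.0000 69.2500] = [158.5000 104.0000; 104.0000 70.2500]
BᵀPA = [84.0000 42.0000; 55.5000 27.7500]
K = S⁻¹·BᵀPA = [0.4049 0.2024; 0.1907 0.0953]
A−BK = [-0.1914 -0.0957; 0.5947 0.2974]
AᵀP(A−BK) = [0.4096 0.2048; 0.2048 0.1024]
P' = Q + AᵀP(A−BK) = [5.4096 2.2048; 2.2048 1.1024]
tr(P') = 6.5120

0.4049 0.2024 0.1907 0.0953


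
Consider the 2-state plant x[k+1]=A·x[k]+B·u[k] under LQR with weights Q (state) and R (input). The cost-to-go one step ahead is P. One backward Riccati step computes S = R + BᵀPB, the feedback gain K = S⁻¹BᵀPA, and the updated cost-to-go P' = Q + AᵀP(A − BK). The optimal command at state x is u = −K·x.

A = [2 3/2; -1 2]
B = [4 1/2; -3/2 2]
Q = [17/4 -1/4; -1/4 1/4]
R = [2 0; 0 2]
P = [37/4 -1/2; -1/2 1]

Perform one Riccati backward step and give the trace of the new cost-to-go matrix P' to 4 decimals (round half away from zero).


7.0516

BᵀP = [37.7500 -3.5000; 3.6250 1.7500]
S = R + BᵀPB = [2 0; 0 2] + [156.2500 11.8750; 11.8750 5.3125] = [158.2500 11.8750; 11.8750 7.3125]
BᵀPA = [79.0000 49.6250; 5.5000 8.9375]
K = S⁻¹·BᵀPA = [0.5042 0.2527; -0.0667 0.8119]
A−BK = [0.0165 0.0834; -0.1103 0.7552]
AᵀP(A−BK) = [0.5339 0.0743; 0.0743 2.0177]
P' = Q + AᵀP(A−BK) = [4.7839 -0.1757; -0.1757 2.2677]
tr(P') = 7.0516


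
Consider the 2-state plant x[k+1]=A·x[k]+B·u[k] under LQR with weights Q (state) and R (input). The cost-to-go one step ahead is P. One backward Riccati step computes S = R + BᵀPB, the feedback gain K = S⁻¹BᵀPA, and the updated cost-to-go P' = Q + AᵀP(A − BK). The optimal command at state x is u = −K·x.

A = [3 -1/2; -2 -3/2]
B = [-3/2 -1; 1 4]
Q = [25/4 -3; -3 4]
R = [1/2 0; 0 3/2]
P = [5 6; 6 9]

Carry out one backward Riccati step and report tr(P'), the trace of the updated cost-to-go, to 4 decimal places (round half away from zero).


BᵀP = [-1.5000 0.0000; 19.0000 30.0000]
S = R + BᵀPB = [1/2 0; 0 3/2] + [2.2500 1.5000; 1.5000 101.0000] = [2.7500 1.5000; 1.5000 102.5000]
BᵀPA = [-4.5000 0.7500; -3.0000 -54.5000]
K = S⁻¹·BᵀPA = [-1.6334 0.5673; -0.0054 -0.5400]
A−BK = [0.5445 -0.1891; -0.3451 0.0928]
AᵀP(A−BK) = [1.6334 -0.5673; -0.5673 0.6441]
P' = Q + AᵀP(A−BK) = [7.8834 -3.5673; -3.5673 4.6441]
tr(P') = 12.5275

12.5275


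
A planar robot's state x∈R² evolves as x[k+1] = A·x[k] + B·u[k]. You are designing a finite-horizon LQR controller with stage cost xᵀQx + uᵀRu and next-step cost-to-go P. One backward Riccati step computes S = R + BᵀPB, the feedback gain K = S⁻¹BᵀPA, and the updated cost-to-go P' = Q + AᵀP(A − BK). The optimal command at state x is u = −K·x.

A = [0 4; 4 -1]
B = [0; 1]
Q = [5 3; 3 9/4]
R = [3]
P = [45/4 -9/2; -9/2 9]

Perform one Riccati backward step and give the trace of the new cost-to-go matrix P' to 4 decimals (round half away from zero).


BᵀP = [-4.5000 9.0000]
S = R + BᵀPB = [3] + [9.0000] = [12.0000]
BᵀPA = [36.0000 -27.0000]
K = S⁻¹·BᵀPA = [3.0000 -2.2500]
A−BK = [0.0000 4.0000; 1.0000 1.2500]
AᵀP(A−BK) = [36.0000 -27.0000; -27.0000 164.2500]
P' = Q + AᵀP(A−BK) = [41.0000 -24.0000; -24.0000 166.5000]
tr(P') = 207.5000

207.5000


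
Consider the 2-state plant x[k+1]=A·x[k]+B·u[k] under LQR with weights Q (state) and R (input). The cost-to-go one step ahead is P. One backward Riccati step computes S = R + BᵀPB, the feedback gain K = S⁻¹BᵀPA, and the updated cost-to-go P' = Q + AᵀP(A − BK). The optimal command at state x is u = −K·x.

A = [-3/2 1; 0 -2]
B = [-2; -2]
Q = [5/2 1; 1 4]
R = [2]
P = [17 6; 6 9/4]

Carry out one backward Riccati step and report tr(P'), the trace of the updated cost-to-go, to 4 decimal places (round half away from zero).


7.9311

BᵀP = [-46.0000 -16.5000]
S = R + BᵀPB = [2] + [125.0000] = [127.0000]
BᵀPA = [69.0000 -13.0000]
K = S⁻¹·BᵀPA = [0.5433 -0.1024]
A−BK = [-0.4134 0.7953; 1.0866 -2.2047]
AᵀP(A−BK) = [0.7618 -0.4370; -0.4370 0.6693]
P' = Q + AᵀP(A−BK) = [3.2618 0.5630; 0.5630 4.6693]
tr(P') = 7.9311


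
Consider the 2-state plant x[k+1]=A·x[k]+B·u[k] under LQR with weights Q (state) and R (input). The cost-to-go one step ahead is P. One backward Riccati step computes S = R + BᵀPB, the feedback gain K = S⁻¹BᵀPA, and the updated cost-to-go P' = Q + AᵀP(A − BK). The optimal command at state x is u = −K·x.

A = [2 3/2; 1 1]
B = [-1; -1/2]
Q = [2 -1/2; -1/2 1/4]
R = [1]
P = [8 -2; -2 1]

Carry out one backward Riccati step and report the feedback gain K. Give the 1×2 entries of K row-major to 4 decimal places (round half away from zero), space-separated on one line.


-1.7241 -1.2414

BᵀP = [-7.0000 1.5000]
S = R + BᵀPB = [1] + [6.2500] = [7.2500]
BᵀPA = [-12.5000 -9.0000]
K = S⁻¹·BᵀPA = [-1.7241 -1.2414]
A−BK = [0.2759 0.2586; 0.1379 0.3793]
AᵀP(A−BK) = [3.4483 2.4828; 2.4828 1.8276]
P' = Q + AᵀP(A−BK) = [5.4483 1.9828; 1.9828 2.0776]
tr(P') = 7.5259


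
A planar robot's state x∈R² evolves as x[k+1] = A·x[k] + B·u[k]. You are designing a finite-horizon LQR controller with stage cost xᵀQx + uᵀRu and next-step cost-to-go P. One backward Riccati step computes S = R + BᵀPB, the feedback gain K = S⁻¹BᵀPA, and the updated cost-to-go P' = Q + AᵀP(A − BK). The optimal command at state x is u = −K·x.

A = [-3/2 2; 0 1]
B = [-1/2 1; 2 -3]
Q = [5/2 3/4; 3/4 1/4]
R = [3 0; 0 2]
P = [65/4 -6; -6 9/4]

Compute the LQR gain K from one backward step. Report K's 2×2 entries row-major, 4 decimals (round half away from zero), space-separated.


0.2159 -0.2321 -0.5661 0.6155

BᵀP = [-20.1250 7.5000; 34.2500 -12.7500]
S = R + BᵀPB = [3 0; 0 2] + [25.0625 -42.6250; -42.6250 72.5000] = [28.0625 -42.6250; -42.6250 74.5000]
BᵀPA = [30.1875 -32.7500; -51.3750 55.7500]
K = S⁻¹·BᵀPA = [0.2159 -0.2321; -0.5661 0.6155]
A−BK = [-0.8260 1.2684; -2.1300 3.3108]
AᵀP(A−BK) = [0.9631 -1.1208; -1.1208 1.3331]
P' = Q + AᵀP(A−BK) = [3.4631 -0.3708; -0.3708 1.5831]
tr(P') = 5.0463


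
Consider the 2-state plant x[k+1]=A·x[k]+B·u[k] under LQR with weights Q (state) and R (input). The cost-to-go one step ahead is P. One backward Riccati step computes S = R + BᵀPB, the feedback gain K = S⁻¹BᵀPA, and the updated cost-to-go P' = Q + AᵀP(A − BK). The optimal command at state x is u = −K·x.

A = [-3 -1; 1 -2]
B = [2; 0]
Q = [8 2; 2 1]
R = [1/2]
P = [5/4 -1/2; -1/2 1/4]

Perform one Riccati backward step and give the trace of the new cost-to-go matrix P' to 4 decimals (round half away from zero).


BᵀP = [2.5000 -1.0000]
S = R + BᵀPB = [1/2] + [5.0000] = [5.5000]
BᵀPA = [-8.5000 -0.5000]
K = S⁻¹·BᵀPA = [-1.5455 -0.0909]
A−BK = [0.0909 -0.8182; 1.0000 -2.0000]
AᵀP(A−BK) = [1.3636 -0.0227; -0.0227 0.2045]
P' = Q + AᵀP(A−BK) = [9.3636 1.9773; 1.9773 1.2045]
tr(P') = 10.5682

10.5682


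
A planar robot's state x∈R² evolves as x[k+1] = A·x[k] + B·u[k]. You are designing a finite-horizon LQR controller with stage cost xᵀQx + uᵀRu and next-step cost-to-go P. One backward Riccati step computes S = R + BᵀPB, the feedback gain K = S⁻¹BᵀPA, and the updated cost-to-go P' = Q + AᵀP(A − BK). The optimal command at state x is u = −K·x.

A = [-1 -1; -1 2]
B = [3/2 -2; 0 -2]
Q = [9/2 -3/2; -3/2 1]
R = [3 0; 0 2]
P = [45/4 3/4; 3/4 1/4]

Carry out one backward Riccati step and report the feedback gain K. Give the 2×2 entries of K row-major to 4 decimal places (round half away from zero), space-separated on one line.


BᵀP = [16.8750 1.1250; -24.0000 -2.0000]
S = R + BᵀPB = [3 0; 0 2] + [25.3125 -36.0000; -36.0000 52.0000] = [28.3125 -36.0000; -36.0000 54.0000]
BᵀPA = [-18.0000 -14.6250; 26.0000 20.0000]
K = S⁻¹·BᵀPA = [-0.1546 -0.2995; 0.3784 0.1707]
A−BK = [-0.0113 -0.2093; -0.2432 2.3414]
AᵀP(A−BK) = [0.3784 0.1707; 0.1707 1.4557]
P' = Q + AᵀP(A−BK) = [4.8784 -1.3293; -1.3293 2.4557]
tr(P') = 7.3341

-0.1546 -0.2995 0.3784 0.1707


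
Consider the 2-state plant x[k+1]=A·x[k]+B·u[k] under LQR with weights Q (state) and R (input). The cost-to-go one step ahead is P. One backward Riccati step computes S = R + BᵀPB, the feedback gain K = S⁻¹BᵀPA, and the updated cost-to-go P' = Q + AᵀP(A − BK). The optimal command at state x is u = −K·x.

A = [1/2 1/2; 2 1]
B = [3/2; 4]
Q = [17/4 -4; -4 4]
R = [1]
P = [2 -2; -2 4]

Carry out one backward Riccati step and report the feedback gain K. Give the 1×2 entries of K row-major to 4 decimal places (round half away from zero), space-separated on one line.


0.5165 0.2308

BᵀP = [-5.0000 13.0000]
S = R + BᵀPB = [1] + [44.5000] = [45.5000]
BᵀPA = [23.5000 10.5000]
K = S⁻¹·BᵀPA = [0.5165 0.2308]
A−BK = [-0.2747 0.1538; -0.0659 0.0769]
AᵀP(A−BK) = [0.3626 0.0769; 0.0769 0.0769]
P' = Q + AᵀP(A−BK) = [4.6126 -3.9231; -3.9231 4.0769]
tr(P') = 8.6896


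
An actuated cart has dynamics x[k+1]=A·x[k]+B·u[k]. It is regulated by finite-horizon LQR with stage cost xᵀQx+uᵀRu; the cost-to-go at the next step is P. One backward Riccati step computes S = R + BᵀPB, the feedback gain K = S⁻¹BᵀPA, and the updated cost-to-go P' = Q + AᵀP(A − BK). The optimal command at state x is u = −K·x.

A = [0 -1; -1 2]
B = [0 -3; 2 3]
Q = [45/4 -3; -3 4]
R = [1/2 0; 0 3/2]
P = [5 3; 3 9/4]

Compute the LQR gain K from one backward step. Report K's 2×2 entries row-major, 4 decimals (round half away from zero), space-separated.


-0.4684 0.4461 0.0112 0.2751

BᵀP = [6.0000 4.5000; -6.0000 -2.2500]
S = R + BᵀPB = [1/2 0; 0 3/2] + [9.0000 -4.5000; -4.5000 11.2500] = [9.5000 -4.5000; -4.5000 12.7500]
BᵀPA = [-4.5000 3.0000; 2.2500 1.5000]
K = S⁻¹·BᵀPA = [-0.4684 0.4461; 0.0112 0.2751]
A−BK = [0.0335 -0.1747; -0.0967 0.2825]
AᵀP(A−BK) = [0.1171 -0.1115; -0.1115 0.2491]
P' = Q + AᵀP(A−BK) = [11.3671 -3.1115; -3.1115 4.2491]
tr(P') = 15.6162


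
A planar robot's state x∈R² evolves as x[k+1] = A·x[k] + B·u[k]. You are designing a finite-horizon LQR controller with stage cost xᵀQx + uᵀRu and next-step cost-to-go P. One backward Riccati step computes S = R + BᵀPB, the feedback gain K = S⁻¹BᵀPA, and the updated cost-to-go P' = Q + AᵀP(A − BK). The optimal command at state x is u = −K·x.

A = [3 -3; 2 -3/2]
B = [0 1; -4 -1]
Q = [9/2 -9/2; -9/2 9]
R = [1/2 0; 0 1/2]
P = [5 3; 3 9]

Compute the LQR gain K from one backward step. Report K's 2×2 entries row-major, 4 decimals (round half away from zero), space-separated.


-1.1867 1.0625 2.6447 -2.6470

BᵀP = [-12.0000 -36.0000; 2.0000 -6.0000]
S = R + BᵀPB = [1/2 0; 0 1/2] + [144.0000 24.0000; 24.0000 8.0000] = [144.5000 24.0000; 24.0000 8.5000]
BᵀPA = [-108.0000 90.0000; -6.0000 3.0000]
K = S⁻¹·BᵀPA = [-1.1867 1.0625; 2.6447 -2.6470]
A−BK = [0.3553 -0.3530; -0.1020 0.1029]
AᵀP(A−BK) = [4.7087 -4.6345; -4.6345 4.5681]
P' = Q + AᵀP(A−BK) = [9.2087 -9.1345; -9.1345 13.5681]
tr(P') = 22.7768


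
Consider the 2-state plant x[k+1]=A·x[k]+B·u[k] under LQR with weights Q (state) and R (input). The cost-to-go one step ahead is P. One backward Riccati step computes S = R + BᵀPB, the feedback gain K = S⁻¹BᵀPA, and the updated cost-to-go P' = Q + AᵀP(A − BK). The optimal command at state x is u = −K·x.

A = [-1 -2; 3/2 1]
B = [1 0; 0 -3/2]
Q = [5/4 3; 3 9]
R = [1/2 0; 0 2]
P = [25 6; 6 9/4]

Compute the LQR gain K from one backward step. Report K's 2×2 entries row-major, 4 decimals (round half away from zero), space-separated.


-0.7827 -1.8076 -0.4399 -0.2327

BᵀP = [25.0000 6.0000; -9.0000 -3.3750]
S = R + BᵀPB = [1/2 0; 0 2] + [25.0000 -9.0000; -9.0000 5.0625] = [25.5000 -9.0000; -9.0000 7.0625]
BᵀPA = [-16.0000 -44.0000; 3.9375 14.6250]
K = S⁻¹·BᵀPA = [-0.7827 -1.8076; -0.4399 -0.2327]
A−BK = [-0.2173 -0.1924; 0.8401 0.6509]
AᵀP(A−BK) = [1.2712 1.3693; 1.3693 2.1179]
P' = Q + AᵀP(A−BK) = [2.5212 4.3693; 4.3693 11.1179]
tr(P') = 13.6392


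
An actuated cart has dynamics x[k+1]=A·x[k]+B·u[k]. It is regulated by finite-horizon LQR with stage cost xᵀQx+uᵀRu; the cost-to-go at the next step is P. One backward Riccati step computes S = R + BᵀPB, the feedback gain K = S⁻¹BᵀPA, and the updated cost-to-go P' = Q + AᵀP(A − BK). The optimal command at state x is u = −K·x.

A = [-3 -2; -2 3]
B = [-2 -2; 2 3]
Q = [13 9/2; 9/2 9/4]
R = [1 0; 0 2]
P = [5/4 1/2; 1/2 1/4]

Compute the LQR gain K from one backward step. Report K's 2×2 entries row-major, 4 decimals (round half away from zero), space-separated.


BᵀP = [-1.5000 -0.5000; -1.0000 -0.2500]
S = R + BᵀPB = [1 0; 0 2] + [2.0000 1.5000; 1.5000 1.2500] = [3.0000 1.5000; 1.5000 3.2500]
BᵀPA = [5.5000 1.5000; 3.5000 1.2500]
K = S⁻¹·BᵀPA = [1.6833 0.4000; 0.3000 0.2000]
A−BK = [0.9667 -0.8000; -6.2667 1.6000]
AᵀP(A−BK) = [7.9417 0.6000; 0.6000 0.4000]
P' = Q + AᵀP(A−BK) = [20.9417 5.1000; 5.1000 2.6500]
tr(P') = 23.5917

1.6833 0.4000 0.3000 0.2000


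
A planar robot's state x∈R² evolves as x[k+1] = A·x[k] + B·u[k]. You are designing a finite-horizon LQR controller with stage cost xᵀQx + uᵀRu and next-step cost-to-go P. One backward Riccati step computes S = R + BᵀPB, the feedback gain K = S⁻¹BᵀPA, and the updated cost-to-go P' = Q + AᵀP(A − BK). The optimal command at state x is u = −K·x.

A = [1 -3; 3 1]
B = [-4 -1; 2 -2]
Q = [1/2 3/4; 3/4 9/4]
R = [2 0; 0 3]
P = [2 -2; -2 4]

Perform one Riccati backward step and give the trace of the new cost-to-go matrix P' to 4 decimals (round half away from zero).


BᵀP = [-12.0000 16.0000; 2.0000 -6.0000]
S = R + BᵀPB = [2 0; 0 3] + [80.0000 -20.0000; -20.0000 10.0000] = [82.0000 -20.0000; -20.0000 13.0000]
BᵀPA = [36.0000 52.0000; -16.0000 -12.0000]
K = S⁻¹·BᵀPA = [0.2222 0.6547; -0.8889 0.0841]
A−BK = [1.0000 -0.2973; 0.7778 -0.1411]
AᵀP(A−BK) = [3.7778 -0.2222; -0.2222 0.9670]
P' = Q + AᵀP(A−BK) = [4.2778 0.5278; 0.5278 3.2170]
tr(P') = 7.4947

7.4947


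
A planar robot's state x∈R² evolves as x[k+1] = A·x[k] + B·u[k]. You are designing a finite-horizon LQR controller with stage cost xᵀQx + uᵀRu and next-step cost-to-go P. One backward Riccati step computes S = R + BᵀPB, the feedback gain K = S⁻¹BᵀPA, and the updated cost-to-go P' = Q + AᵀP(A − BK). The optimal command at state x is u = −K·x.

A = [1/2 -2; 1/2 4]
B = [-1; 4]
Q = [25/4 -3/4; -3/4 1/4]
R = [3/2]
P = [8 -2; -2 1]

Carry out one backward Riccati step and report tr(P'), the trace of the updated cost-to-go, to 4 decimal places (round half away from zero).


BᵀP = [-16.0000 6.0000]
S = R + BᵀPB = [3/2] + [40.0000] = [41.5000]
BᵀPA = [-5.0000 56.0000]
K = S⁻¹·BᵀPA = [-0.1205 1.3494]
A−BK = [0.3795 -0.6506; 0.9819 -1.3976]
AᵀP(A−BK) = [0.6476 -1.2530; -1.2530 4.4337]
P' = Q + AᵀP(A−BK) = [6.8976 -2.0030; -2.0030 4.6837]
tr(P') = 11.5813

11.5813


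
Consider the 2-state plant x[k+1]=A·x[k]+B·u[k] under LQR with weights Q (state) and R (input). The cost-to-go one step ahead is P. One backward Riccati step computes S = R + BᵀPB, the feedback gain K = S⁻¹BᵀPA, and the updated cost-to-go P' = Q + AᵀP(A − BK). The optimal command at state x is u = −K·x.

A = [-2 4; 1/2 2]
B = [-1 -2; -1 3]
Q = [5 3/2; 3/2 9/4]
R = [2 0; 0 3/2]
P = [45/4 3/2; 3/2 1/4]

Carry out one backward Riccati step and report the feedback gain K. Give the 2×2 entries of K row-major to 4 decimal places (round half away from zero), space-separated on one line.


0.5241 -1.3025 0.7890 -1.6301

BᵀP = [-12.7500 -1.7500; -18.0000 -2.2500]
S = R + BᵀPB = [2 0; 0 3/2] + [14.5000 20.2500; 20.2500 29.2500] = [16.5000 20.2500; 20.2500 30.7500]
BᵀPA = [24.6250 -54.5000; 34.8750 -76.5000]
K = S⁻¹·BᵀPA = [0.5241 -1.3025; 0.7890 -1.6301]
A−BK = [0.1021 -0.5626; -1.3430 5.5877]
AᵀP(A−BK) = [1.6399 -3.8276; -3.8276 9.3141]
P' = Q + AᵀP(A−BK) = [6.6399 -2.3276; -2.3276 11.5641]
tr(P') = 18.2040


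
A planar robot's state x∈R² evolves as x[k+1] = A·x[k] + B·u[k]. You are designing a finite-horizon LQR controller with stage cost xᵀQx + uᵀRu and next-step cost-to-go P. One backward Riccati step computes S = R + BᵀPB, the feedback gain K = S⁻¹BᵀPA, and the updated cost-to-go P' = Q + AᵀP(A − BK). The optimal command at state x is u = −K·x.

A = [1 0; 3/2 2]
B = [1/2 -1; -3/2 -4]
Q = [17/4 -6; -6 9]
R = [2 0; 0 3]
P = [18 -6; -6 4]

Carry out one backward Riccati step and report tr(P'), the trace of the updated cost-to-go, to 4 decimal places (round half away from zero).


BᵀP = [18.0000 -9.0000; 6.0000 -10.0000]
S = R + BᵀPB = [2 0; 0 3] + [22.5000 18.0000; 18.0000 34.0000] = [24.5000 18.0000; 18.0000 37.0000]
BᵀPA = [4.5000 -18.0000; -9.0000 -20.0000]
K = S⁻¹·BᵀPA = [0.5639 -0.5253; -0.5176 -0.2850]
A−BK = [0.2004 -0.0223; 0.2755 0.0721]
AᵀP(A−BK) = [1.8039 -0.2009; -0.2009 0.8446]
P' = Q + AᵀP(A−BK) = [6.0539 -6.2009; -6.2009 9.8446]
tr(P') = 15.8985

15.8985


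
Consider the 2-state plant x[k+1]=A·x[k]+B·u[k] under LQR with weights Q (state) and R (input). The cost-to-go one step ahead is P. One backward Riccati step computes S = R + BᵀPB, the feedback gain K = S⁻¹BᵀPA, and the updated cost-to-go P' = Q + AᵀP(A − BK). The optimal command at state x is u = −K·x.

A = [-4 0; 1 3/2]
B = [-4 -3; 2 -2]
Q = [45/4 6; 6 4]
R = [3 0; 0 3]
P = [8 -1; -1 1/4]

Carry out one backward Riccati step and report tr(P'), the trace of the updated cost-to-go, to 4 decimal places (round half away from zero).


BᵀP = [-34.0000 4.5000; -22.0000 2.5000]
S = R + BᵀPB = [3 0; 0 3] + [145.0000 93.0000; 93.0000 61.0000] = [148.0000 93.0000; 93.0000 64.0000]
BᵀPA = [140.5000 6.7500; 90.5000 3.7500]
K = S⁻¹·BᵀPA = [0.6993 0.1012; 0.3979 -0.0884]
A−BK = [-0.0091 0.1394; 0.3973 1.1209]
AᵀP(A−BK) = [1.9894 0.1627; 0.1627 0.2112]
P' = Q + AᵀP(A−BK) = [13.2394 6.1627; 6.1627 4.2112]
tr(P') = 17.4506

17.4506


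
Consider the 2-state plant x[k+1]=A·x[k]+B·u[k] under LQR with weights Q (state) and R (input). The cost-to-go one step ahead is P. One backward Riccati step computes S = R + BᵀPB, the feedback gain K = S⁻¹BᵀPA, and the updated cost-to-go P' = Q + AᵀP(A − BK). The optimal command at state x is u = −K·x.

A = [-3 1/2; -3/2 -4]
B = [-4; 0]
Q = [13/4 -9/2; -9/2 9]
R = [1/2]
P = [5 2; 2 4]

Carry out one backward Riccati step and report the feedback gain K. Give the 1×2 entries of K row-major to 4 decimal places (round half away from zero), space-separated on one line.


0.8944 0.2733

BᵀP = [-20.0000 -8.0000]
S = R + BᵀPB = [1/2] + [80.0000] = [80.5000]
BᵀPA = [72.0000 22.0000]
K = S⁻¹·BᵀPA = [0.8944 0.2733]
A−BK = [0.5776 1.5932; -1.5000 -4.0000]
AᵀP(A−BK) = [7.6025 19.3230; 19.3230 51.2376]
P' = Q + AᵀP(A−BK) = [10.8525 14.8230; 14.8230 60.2376]
tr(P') = 71.0901


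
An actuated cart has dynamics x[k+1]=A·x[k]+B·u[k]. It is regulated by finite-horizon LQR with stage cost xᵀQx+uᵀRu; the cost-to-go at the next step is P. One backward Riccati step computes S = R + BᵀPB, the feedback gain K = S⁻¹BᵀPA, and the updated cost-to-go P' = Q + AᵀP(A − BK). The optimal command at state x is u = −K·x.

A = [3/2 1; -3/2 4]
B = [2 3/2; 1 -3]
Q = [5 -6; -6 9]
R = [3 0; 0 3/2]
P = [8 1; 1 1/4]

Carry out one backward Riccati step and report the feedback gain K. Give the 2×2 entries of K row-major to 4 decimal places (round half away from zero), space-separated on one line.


BᵀP = [17.0000 2.2500; 9.0000 0.7500]
S = R + BᵀPB = [3 0; 0 3/2] + [36.2500 18.7500; 18.7500 11.2500] = [39.2500 18.7500; 18.7500 12.7500]
BᵀPA = [22.1250 26.0000; 12.3750 12.0000]
K = S⁻¹·BᵀPA = [0.3363 0.7154; 0.4761 -0.1108]
A−BK = [0.1134 -0.2645; -0.4081 2.9521]
AᵀP(A−BK) = [0.7311 0.5441; 0.5441 2.7305]
P' = Q + AᵀP(A−BK) = [5.7311 -5.4559; -5.4559 11.7305]
tr(P') = 17.4616

0.3363 0.7154 0.4761 -0.1108


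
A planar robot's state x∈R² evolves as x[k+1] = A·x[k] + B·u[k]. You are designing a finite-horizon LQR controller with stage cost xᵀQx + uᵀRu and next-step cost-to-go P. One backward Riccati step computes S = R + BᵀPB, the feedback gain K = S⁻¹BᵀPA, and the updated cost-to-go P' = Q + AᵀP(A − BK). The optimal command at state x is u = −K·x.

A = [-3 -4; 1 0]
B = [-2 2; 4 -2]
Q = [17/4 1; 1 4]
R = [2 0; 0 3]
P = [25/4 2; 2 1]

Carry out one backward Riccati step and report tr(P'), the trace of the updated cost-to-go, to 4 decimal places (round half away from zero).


46.5079

BᵀP = [-4.5000 0.0000; 8.5000 2.0000]
S = R + BᵀPB = [2 0; 0 3] + [9.0000 -9.0000; -9.0000 13.0000] = [11.0000 -9.0000; -9.0000 16.0000]
BᵀPA = [13.5000 18.0000; -23.5000 -34.0000]
K = S⁻¹·BᵀPA = [0.0474 -0.1895; -1.4421 -2.2316]
A−BK = [-0.0211 0.0842; -2.0737 -3.7053]
AᵀP(A−BK) = [10.7211 17.1158; 17.1158 27.5368]
P' = Q + AᵀP(A−BK) = [14.9711 18.1158; 18.1158 31.5368]
tr(P') = 46.5079
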